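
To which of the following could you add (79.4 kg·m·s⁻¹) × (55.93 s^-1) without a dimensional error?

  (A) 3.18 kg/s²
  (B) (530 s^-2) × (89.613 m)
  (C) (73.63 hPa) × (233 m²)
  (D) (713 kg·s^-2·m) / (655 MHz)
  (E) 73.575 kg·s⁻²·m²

Reference: [kg·m·s⁻¹] · [s⁻¹] = kg·m·s⁻².
Each option:
  (A) kg·s⁻²
  (B) [s⁻²] · [m] = m·s⁻²
  (C) [kg·m⁻¹·s⁻²] · [m²] = kg·m·s⁻²  ← same
  (D) [kg·m·s⁻²] / [s⁻¹] = kg·m·s⁻¹
  (E) kg·m²·s⁻²
Only (C) matches kg·m·s⁻².

(C)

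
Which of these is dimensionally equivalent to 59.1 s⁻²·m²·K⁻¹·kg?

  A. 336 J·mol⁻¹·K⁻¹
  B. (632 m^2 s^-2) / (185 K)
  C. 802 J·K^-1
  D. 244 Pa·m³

Reference: kg·m²·s⁻²·K⁻¹.
Each option:
  A. J·mol⁻¹·K⁻¹ = N·m·mol⁻¹·K⁻¹ = kg·m²·s⁻²·K⁻¹·mol⁻¹
  B. [m²·s⁻²] / [K] = m²·s⁻²·K⁻¹
  C. J·K⁻¹ = N·m·K⁻¹ = kg·m²·s⁻²·K⁻¹  ← same
  D. Pa·m³ = N·m⁻²·m³ = kg·m²·s⁻²
Only C. matches kg·m²·s⁻²·K⁻¹.

C.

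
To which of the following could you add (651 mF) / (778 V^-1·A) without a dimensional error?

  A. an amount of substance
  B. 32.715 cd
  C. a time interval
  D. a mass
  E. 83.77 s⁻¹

Reference: [kg⁻¹·m⁻²·s⁴·A²] / [kg⁻¹·m⁻²·s³·A²] = s.
Each option:
  A. [amount of substance] = mol
  B. cd
  C. [time interval] = s  ← same
  D. [mass] = kg
  E. s⁻¹
Only C. matches s.

C.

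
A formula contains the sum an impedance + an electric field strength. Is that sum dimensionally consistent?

Reduce each to base SI dimensions:
  an impedance:  [impedance] = kg·m²·s⁻³·A⁻²
  an electric field strength:  [electric field strength] = kg·m·s⁻³·A⁻¹
kg·m²·s⁻³·A⁻² ≠ kg·m·s⁻³·A⁻¹, so they cannot be added.

No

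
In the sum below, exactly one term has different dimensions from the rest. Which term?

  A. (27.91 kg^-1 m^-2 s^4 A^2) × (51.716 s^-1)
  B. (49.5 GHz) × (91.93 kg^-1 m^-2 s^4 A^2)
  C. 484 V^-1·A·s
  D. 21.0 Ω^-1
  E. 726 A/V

C.

In SI base units:
  A. [kg⁻¹·m⁻²·s⁴·A²] · [s⁻¹] = kg⁻¹·m⁻²·s³·A²
  B. [s⁻¹] · [kg⁻¹·m⁻²·s⁴·A²] = kg⁻¹·m⁻²·s³·A²
  C. A·s·V⁻¹ = A·s·(J·C⁻¹)⁻¹ = kg⁻¹·m⁻²·s⁴·A²
  D. Ω⁻¹ = (V·A⁻¹)⁻¹ = kg⁻¹·m⁻²·s³·A²
  E. A·V⁻¹ = A·(J·C⁻¹)⁻¹ = kg⁻¹·m⁻²·s³·A²
All reduce to kg⁻¹·m⁻²·s³·A² except C., which is kg⁻¹·m⁻²·s⁴·A².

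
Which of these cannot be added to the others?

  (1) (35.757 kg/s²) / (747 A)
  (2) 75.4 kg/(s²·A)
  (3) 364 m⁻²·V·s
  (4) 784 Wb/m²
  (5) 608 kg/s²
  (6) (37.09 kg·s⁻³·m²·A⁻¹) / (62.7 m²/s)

(5)

Dimensions:
  (1) [kg·s⁻²] / [A] = kg·s⁻²·A⁻¹
  (2) kg·s⁻²·A⁻¹
  (3) V·s·m⁻² = J·C⁻¹·s·m⁻² = kg·s⁻²·A⁻¹
  (4) Wb·m⁻² = V·s·m⁻² = kg·s⁻²·A⁻¹
  (5) kg·s⁻²
  (6) [kg·m²·s⁻³·A⁻¹] / [m²·s⁻¹] = kg·s⁻²·A⁻¹
All reduce to kg·s⁻²·A⁻¹ except (5), which is kg·s⁻².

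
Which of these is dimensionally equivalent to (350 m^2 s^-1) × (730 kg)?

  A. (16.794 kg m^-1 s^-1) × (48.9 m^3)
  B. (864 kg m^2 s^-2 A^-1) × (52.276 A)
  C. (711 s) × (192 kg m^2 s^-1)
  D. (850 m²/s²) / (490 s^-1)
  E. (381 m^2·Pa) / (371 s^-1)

Reference: [m²·s⁻¹] · [kg] = kg·m²·s⁻¹.
Each option:
  A. [kg·m⁻¹·s⁻¹] · [m³] = kg·m²·s⁻¹  ← same
  B. [kg·m²·s⁻²·A⁻¹] · [A] = kg·m²·s⁻²
  C. [s] · [kg·m²·s⁻¹] = kg·m²
  D. [m²·s⁻²] / [s⁻¹] = m²·s⁻¹
  E. [kg·m·s⁻²] / [s⁻¹] = kg·m·s⁻¹
Only A. matches kg·m²·s⁻¹.

A.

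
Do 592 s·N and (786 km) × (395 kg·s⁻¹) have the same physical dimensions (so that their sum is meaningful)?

Yes

Work out the base dimensions of each:
  592 s·N:  N·s = kg·m·s⁻²·s = kg·m·s⁻¹
  (786 km) × (395 kg·s⁻¹):  [m] · [kg·s⁻¹] = kg·m·s⁻¹
Both are kg·m·s⁻¹, so they have the same dimensions and can be added.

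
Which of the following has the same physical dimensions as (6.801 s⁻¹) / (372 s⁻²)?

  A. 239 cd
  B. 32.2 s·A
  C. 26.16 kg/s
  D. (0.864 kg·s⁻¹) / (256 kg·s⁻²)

Reference: [s⁻¹] / [s⁻²] = s.
Each option:
  A. cd
  B. s·A
  C. kg·s⁻¹
  D. [kg·s⁻¹] / [kg·s⁻²] = s  ← same
Only D. matches s.

D.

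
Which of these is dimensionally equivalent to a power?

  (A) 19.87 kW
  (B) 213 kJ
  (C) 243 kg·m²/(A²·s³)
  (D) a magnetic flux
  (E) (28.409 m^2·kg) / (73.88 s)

Reference: [power] = kg·m²·s⁻³.
Each option:
  (A) W = J·s⁻¹ = kg·m²·s⁻³  ← same
  (B) J = N·m = kg·m²·s⁻²
  (C) kg·m²·s⁻³·A⁻²
  (D) [magnetic flux] = kg·m²·s⁻²·A⁻¹
  (E) [kg·m²] / [s] = kg·m²·s⁻¹
Only (A) matches kg·m²·s⁻³.

(A)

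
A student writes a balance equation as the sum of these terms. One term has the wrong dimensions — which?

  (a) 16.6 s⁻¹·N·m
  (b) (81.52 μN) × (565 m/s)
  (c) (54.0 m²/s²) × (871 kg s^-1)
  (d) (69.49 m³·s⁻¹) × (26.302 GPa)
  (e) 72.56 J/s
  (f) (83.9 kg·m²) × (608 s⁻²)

Reduce each to base SI dimensions:
  (a) N·m·s⁻¹ = kg·m·s⁻²·m·s⁻¹ = kg·m²·s⁻³
  (b) [kg·m·s⁻²] · [m·s⁻¹] = kg·m²·s⁻³
  (c) [m²·s⁻²] · [kg·s⁻¹] = kg·m²·s⁻³
  (d) [m³·s⁻¹] · [kg·m⁻¹·s⁻²] = kg·m²·s⁻³
  (e) J·s⁻¹ = N·m·s⁻¹ = kg·m²·s⁻³
  (f) [kg·m²] · [s⁻²] = kg·m²·s⁻²
All reduce to kg·m²·s⁻³ except (f), which is kg·m²·s⁻².

(f)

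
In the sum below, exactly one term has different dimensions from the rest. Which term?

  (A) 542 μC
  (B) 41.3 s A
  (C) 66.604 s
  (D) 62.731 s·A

(C)

Expand each in SI base units:
  (A) C = s·A
  (B) s·A
  (C) s
  (D) A·s = s·A
All reduce to s·A except (C), which is s.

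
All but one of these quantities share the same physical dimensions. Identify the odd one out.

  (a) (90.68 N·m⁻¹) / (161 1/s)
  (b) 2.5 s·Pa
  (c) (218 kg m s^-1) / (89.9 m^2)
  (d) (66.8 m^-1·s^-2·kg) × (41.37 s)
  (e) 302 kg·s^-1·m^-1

In SI base units:
  (a) [kg·s⁻²] / [s⁻¹] = kg·s⁻¹
  (b) Pa·s = N·m⁻²·s = kg·m⁻¹·s⁻¹
  (c) [kg·m·s⁻¹] / [m²] = kg·m⁻¹·s⁻¹
  (d) [kg·m⁻¹·s⁻²] · [s] = kg·m⁻¹·s⁻¹
  (e) kg·m⁻¹·s⁻¹
All reduce to kg·m⁻¹·s⁻¹ except (a), which is kg·s⁻¹.

(a)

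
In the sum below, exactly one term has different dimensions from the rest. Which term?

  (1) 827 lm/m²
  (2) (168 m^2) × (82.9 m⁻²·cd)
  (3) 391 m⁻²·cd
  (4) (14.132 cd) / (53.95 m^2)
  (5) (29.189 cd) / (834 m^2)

Work out the base dimensions of each:
  (1) lm·m⁻² = cd·m⁻² = m⁻²·cd
  (2) [m²] · [m⁻²·cd] = cd
  (3) cd·m⁻² = m⁻²·cd
  (4) [cd] / [m²] = m⁻²·cd
  (5) [cd] / [m²] = m⁻²·cd
All reduce to m⁻²·cd except (2), which is cd.

(2)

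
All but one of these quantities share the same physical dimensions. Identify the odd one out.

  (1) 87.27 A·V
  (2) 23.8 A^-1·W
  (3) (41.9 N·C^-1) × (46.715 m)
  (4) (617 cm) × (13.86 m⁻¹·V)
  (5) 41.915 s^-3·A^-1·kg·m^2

In SI base units:
  (1) V·A = J·C⁻¹·A = kg·m²·s⁻³
  (2) W·A⁻¹ = J·s⁻¹·A⁻¹ = kg·m²·s⁻³·A⁻¹
  (3) [kg·m·s⁻³·A⁻¹] · [m] = kg·m²·s⁻³·A⁻¹
  (4) [m] · [kg·m·s⁻³·A⁻¹] = kg·m²·s⁻³·A⁻¹
  (5) kg·m²·s⁻³·A⁻¹
All reduce to kg·m²·s⁻³·A⁻¹ except (1), which is kg·m²·s⁻³.

(1)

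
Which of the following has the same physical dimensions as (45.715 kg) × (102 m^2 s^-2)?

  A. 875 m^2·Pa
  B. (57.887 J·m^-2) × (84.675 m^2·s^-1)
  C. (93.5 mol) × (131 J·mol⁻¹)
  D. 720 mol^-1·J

C.

Reference: [kg] · [m²·s⁻²] = kg·m²·s⁻².
Each option:
  A. Pa·m² = N·m⁻²·m² = kg·m·s⁻²
  B. [kg·s⁻²] · [m²·s⁻¹] = kg·m²·s⁻³
  C. [mol] · [kg·m²·s⁻²·mol⁻¹] = kg·m²·s⁻²  ← same
  D. J·mol⁻¹ = N·m·mol⁻¹ = kg·m²·s⁻²·mol⁻¹
Only C. matches kg·m²·s⁻².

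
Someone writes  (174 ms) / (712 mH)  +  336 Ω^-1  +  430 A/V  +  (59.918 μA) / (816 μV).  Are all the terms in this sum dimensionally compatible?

Work out the base dimensions of each:
  (174 ms) / (712 mH):  [s] / [kg·m²·s⁻²·A⁻²] = kg⁻¹·m⁻²·s³·A²
  336 Ω^-1:  Ω⁻¹ = (V·A⁻¹)⁻¹ = kg⁻¹·m⁻²·s³·A²
  430 A/V:  A·V⁻¹ = A·(J·C⁻¹)⁻¹ = kg⁻¹·m⁻²·s³·A²
  (59.918 μA) / (816 μV):  [A] / [kg·m²·s⁻³·A⁻¹] = kg⁻¹·m⁻²·s³·A²
Every term reduces to kg⁻¹·m⁻²·s³·A².

Yes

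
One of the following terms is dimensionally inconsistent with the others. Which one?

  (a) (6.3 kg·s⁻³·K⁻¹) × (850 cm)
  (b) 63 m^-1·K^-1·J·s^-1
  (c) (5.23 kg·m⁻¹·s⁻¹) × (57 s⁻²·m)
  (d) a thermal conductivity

Dimensions:
  (a) [kg·s⁻³·K⁻¹] · [m] = kg·m·s⁻³·K⁻¹
  (b) J·s⁻¹·m⁻¹·K⁻¹ = N·m·s⁻¹·m⁻¹·K⁻¹ = kg·m·s⁻³·K⁻¹
  (c) [kg·m⁻¹·s⁻¹] · [m·s⁻²] = kg·s⁻³
  (d) [thermal conductivity] = kg·m·s⁻³·K⁻¹
All reduce to kg·m·s⁻³·K⁻¹ except (c), which is kg·s⁻³.

(c)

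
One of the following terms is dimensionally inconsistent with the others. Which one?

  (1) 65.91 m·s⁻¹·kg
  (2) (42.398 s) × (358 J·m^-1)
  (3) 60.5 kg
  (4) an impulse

(3)

Work out the base dimensions of each:
  (1) kg·m·s⁻¹
  (2) [s] · [kg·m·s⁻²] = kg·m·s⁻¹
  (3) kg
  (4) [impulse] = kg·m·s⁻¹
All reduce to kg·m·s⁻¹ except (3), which is kg.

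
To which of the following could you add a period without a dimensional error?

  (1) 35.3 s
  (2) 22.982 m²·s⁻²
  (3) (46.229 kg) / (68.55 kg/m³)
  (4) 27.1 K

Reference: [period] = s.
Each option:
  (1) s  ← same
  (2) m²·s⁻²
  (3) [kg] / [kg·m⁻³] = m³
  (4) K
Only (1) matches s.

(1)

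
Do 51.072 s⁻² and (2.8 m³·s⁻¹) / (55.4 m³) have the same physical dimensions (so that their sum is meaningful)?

No

Dimensions:
  51.072 s⁻²:  s⁻²
  (2.8 m³·s⁻¹) / (55.4 m³):  [m³·s⁻¹] / [m³] = s⁻¹
s⁻² ≠ s⁻¹, so they cannot be added.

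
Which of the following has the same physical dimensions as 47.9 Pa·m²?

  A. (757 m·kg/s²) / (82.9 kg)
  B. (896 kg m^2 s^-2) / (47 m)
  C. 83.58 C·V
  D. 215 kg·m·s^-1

Reference: Pa·m² = N·m⁻²·m² = kg·m·s⁻².
Each option:
  A. [kg·m·s⁻²] / [kg] = m·s⁻²
  B. [kg·m²·s⁻²] / [m] = kg·m·s⁻²  ← same
  C. C·V = s·A·J·C⁻¹ = kg·m²·s⁻²
  D. kg·m·s⁻¹
Only B. matches kg·m·s⁻².

B.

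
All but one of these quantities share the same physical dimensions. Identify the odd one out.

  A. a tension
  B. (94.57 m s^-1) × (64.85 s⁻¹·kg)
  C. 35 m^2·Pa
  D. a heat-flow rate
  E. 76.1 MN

D.

Dimensions:
  A. [tension] = kg·m·s⁻²
  B. [m·s⁻¹] · [kg·s⁻¹] = kg·m·s⁻²
  C. Pa·m² = N·m⁻²·m² = kg·m·s⁻²
  D. [heat-flow rate] = kg·m²·s⁻³
  E. N = kg·m·s⁻²
All reduce to kg·m·s⁻² except D., which is kg·m²·s⁻³.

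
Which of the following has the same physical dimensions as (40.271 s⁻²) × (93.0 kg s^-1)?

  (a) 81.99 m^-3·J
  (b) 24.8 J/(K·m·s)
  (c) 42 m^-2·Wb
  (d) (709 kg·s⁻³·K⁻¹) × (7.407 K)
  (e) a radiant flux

(d)

Reference: [s⁻²] · [kg·s⁻¹] = kg·s⁻³.
Each option:
  (a) J·m⁻³ = N·m·m⁻³ = kg·m⁻¹·s⁻²
  (b) J·s⁻¹·m⁻¹·K⁻¹ = N·m·s⁻¹·m⁻¹·K⁻¹ = kg·m·s⁻³·K⁻¹
  (c) Wb·m⁻² = V·s·m⁻² = kg·s⁻²·A⁻¹
  (d) [kg·s⁻³·K⁻¹] · [K] = kg·s⁻³  ← same
  (e) [radiant flux] = kg·m²·s⁻³
Only (d) matches kg·s⁻³.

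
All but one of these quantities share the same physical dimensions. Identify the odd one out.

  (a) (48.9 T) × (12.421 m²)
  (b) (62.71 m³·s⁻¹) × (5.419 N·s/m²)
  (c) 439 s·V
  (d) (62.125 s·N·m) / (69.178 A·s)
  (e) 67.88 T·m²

In SI base units:
  (a) [kg·s⁻²·A⁻¹] · [m²] = kg·m²·s⁻²·A⁻¹
  (b) [m³·s⁻¹] · [kg·m⁻¹·s⁻¹] = kg·m²·s⁻²
  (c) V·s = J·C⁻¹·s = kg·m²·s⁻²·A⁻¹
  (d) [kg·m²·s⁻¹] / [s·A] = kg·m²·s⁻²·A⁻¹
  (e) T·m² = Wb·m⁻²·m² = kg·m²·s⁻²·A⁻¹
All reduce to kg·m²·s⁻²·A⁻¹ except (b), which is kg·m²·s⁻².

(b)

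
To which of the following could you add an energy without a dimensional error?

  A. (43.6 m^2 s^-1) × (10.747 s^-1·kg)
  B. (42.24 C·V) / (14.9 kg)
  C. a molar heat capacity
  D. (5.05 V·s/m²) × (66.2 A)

A.

Reference: [energy] = kg·m²·s⁻².
Each option:
  A. [m²·s⁻¹] · [kg·s⁻¹] = kg·m²·s⁻²  ← same
  B. [kg·m²·s⁻²] / [kg] = m²·s⁻²
  C. [molar heat capacity] = kg·m²·s⁻²·K⁻¹·mol⁻¹
  D. [kg·s⁻²·A⁻¹] · [A] = kg·s⁻²
Only A. matches kg·m²·s⁻².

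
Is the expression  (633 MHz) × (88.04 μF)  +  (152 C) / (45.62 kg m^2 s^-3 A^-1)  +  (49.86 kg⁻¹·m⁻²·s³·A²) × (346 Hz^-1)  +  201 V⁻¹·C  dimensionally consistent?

No

In SI base units:
  (633 MHz) × (88.04 μF):  [s⁻¹] · [kg⁻¹·m⁻²·s⁴·A²] = kg⁻¹·m⁻²·s³·A²
  (152 C) / (45.62 kg m^2 s^-3 A^-1):  [s·A] / [kg·m²·s⁻³·A⁻¹] = kg⁻¹·m⁻²·s⁴·A²
  (49.86 kg⁻¹·m⁻²·s³·A²) × (346 Hz^-1):  [kg⁻¹·m⁻²·s³·A²] · [s] = kg⁻¹·m⁻²·s⁴·A²
  201 V⁻¹·C:  C·V⁻¹ = s·A·(J·C⁻¹)⁻¹ = kg⁻¹·m⁻²·s⁴·A²
The terms do not share a single dimension (kg⁻¹·m⁻²·s³·A² vs kg⁻¹·m⁻²·s⁴·A²).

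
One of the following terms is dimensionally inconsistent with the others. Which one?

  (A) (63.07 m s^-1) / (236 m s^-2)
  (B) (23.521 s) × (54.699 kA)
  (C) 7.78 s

Reduce each to base SI dimensions:
  (A) [m·s⁻¹] / [m·s⁻²] = s
  (B) [s] · [A] = s·A
  (C) s
All reduce to s except (B), which is s·A.

(B)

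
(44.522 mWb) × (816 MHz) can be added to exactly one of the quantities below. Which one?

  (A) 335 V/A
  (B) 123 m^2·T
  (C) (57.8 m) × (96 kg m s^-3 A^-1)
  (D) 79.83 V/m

(C)

Reference: [kg·m²·s⁻²·A⁻¹] · [s⁻¹] = kg·m²·s⁻³·A⁻¹.
Each option:
  (A) V·A⁻¹ = J·C⁻¹·A⁻¹ = kg·m²·s⁻³·A⁻²
  (B) T·m² = Wb·m⁻²·m² = kg·m²·s⁻²·A⁻¹
  (C) [m] · [kg·m·s⁻³·A⁻¹] = kg·m²·s⁻³·A⁻¹  ← same
  (D) V·m⁻¹ = J·C⁻¹·m⁻¹ = kg·m·s⁻³·A⁻¹
Only (C) matches kg·m²·s⁻³·A⁻¹.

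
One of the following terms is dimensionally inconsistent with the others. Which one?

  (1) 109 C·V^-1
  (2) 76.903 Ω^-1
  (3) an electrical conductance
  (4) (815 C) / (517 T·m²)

Work out the base dimensions of each:
  (1) C·V⁻¹ = s·A·(J·C⁻¹)⁻¹ = kg⁻¹·m⁻²·s⁴·A²
  (2) Ω⁻¹ = (V·A⁻¹)⁻¹ = kg⁻¹·m⁻²·s³·A²
  (3) [electrical conductance] = kg⁻¹·m⁻²·s³·A²
  (4) [s·A] / [kg·m²·s⁻²·A⁻¹] = kg⁻¹·m⁻²·s³·A²
All reduce to kg⁻¹·m⁻²·s³·A² except (1), which is kg⁻¹·m⁻²·s⁴·A².

(1)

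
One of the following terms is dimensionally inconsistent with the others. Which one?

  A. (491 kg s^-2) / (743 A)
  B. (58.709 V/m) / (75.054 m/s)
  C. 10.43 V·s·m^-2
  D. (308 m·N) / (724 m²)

In SI base units:
  A. [kg·s⁻²] / [A] = kg·s⁻²·A⁻¹
  B. [kg·m·s⁻³·A⁻¹] / [m·s⁻¹] = kg·s⁻²·A⁻¹
  C. V·s·m⁻² = J·C⁻¹·s·m⁻² = kg·s⁻²·A⁻¹
  D. [kg·m²·s⁻²] / [m²] = kg·s⁻²
All reduce to kg·s⁻²·A⁻¹ except D., which is kg·s⁻².

D.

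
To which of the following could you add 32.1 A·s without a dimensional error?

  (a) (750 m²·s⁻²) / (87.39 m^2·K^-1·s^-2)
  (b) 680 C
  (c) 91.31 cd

(b)

Reference: A·s = s·A.
Each option:
  (a) [m²·s⁻²] / [m²·s⁻²·K⁻¹] = K
  (b) C = s·A  ← same
  (c) cd
Only (b) matches s·A.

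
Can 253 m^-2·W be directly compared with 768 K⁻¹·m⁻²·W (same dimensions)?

No

Reduce each to base SI dimensions:
  253 m^-2·W:  W·m⁻² = J·s⁻¹·m⁻² = kg·s⁻³
  768 K⁻¹·m⁻²·W:  W·m⁻²·K⁻¹ = J·s⁻¹·m⁻²·K⁻¹ = kg·s⁻³·K⁻¹
kg·s⁻³ ≠ kg·s⁻³·K⁻¹, so they cannot be added.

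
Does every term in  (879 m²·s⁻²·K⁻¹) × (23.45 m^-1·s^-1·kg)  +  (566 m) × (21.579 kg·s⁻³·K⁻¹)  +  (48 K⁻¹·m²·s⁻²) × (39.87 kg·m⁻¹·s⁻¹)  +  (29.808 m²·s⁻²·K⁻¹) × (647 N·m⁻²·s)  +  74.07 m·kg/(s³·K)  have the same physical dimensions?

Yes

Reduce each to base SI dimensions:
  (879 m²·s⁻²·K⁻¹) × (23.45 m^-1·s^-1·kg):  [m²·s⁻²·K⁻¹] · [kg·m⁻¹·s⁻¹] = kg·m·s⁻³·K⁻¹
  (566 m) × (21.579 kg·s⁻³·K⁻¹):  [m] · [kg·s⁻³·K⁻¹] = kg·m·s⁻³·K⁻¹
  (48 K⁻¹·m²·s⁻²) × (39.87 kg·m⁻¹·s⁻¹):  [m²·s⁻²·K⁻¹] · [kg·m⁻¹·s⁻¹] = kg·m·s⁻³·K⁻¹
  (29.808 m²·s⁻²·K⁻¹) × (647 N·m⁻²·s):  [m²·s⁻²·K⁻¹] · [kg·m⁻¹·s⁻¹] = kg·m·s⁻³·K⁻¹
  74.07 m·kg/(s³·K):  kg·m·s⁻³·K⁻¹
Every term reduces to kg·m·s⁻³·K⁻¹.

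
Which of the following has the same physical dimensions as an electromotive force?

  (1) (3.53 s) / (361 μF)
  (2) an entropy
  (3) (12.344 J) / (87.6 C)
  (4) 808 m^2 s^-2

Reference: [electromotive force] = kg·m²·s⁻³·A⁻¹.
Each option:
  (1) [s] / [kg⁻¹·m⁻²·s⁴·A²] = kg·m²·s⁻³·A⁻²
  (2) [entropy] = kg·m²·s⁻²·K⁻¹
  (3) [kg·m²·s⁻²] / [s·A] = kg·m²·s⁻³·A⁻¹  ← same
  (4) m²·s⁻²
Only (3) matches kg·m²·s⁻³·A⁻¹.

(3)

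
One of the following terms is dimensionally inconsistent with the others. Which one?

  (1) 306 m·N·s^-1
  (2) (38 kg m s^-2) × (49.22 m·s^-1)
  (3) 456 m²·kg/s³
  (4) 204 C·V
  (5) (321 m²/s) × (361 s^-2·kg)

Work out the base dimensions of each:
  (1) N·m·s⁻¹ = kg·m·s⁻²·m·s⁻¹ = kg·m²·s⁻³
  (2) [kg·m·s⁻²] · [m·s⁻¹] = kg·m²·s⁻³
  (3) kg·m²·s⁻³
  (4) C·V = s·A·J·C⁻¹ = kg·m²·s⁻²
  (5) [m²·s⁻¹] · [kg·s⁻²] = kg·m²·s⁻³
All reduce to kg·m²·s⁻³ except (4), which is kg·m²·s⁻².

(4)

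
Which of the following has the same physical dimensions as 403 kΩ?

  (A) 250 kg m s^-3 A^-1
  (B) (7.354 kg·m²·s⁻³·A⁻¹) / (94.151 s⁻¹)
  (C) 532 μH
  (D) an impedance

(D)

Reference: Ω = V·A⁻¹ = kg·m²·s⁻³·A⁻².
Each option:
  (A) kg·m·s⁻³·A⁻¹
  (B) [kg·m²·s⁻³·A⁻¹] / [s⁻¹] = kg·m²·s⁻²·A⁻¹
  (C) H = V·s·A⁻¹ = kg·m²·s⁻²·A⁻²
  (D) [impedance] = kg·m²·s⁻³·A⁻²  ← same
Only (D) matches kg·m²·s⁻³·A⁻².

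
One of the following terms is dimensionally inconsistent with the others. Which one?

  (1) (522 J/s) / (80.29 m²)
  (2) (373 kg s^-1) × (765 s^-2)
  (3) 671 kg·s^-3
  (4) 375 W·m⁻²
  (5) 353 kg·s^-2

In SI base units:
  (1) [kg·m²·s⁻³] / [m²] = kg·s⁻³
  (2) [kg·s⁻¹] · [s⁻²] = kg·s⁻³
  (3) kg·s⁻³
  (4) W·m⁻² = J·s⁻¹·m⁻² = kg·s⁻³
  (5) kg·s⁻²
All reduce to kg·s⁻³ except (5), which is kg·s⁻².

(5)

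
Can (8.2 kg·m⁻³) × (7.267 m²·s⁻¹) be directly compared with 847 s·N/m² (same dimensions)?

Yes

In SI base units:
  (8.2 kg·m⁻³) × (7.267 m²·s⁻¹):  [kg·m⁻³] · [m²·s⁻¹] = kg·m⁻¹·s⁻¹
  847 s·N/m²:  N·s·m⁻² = kg·m·s⁻²·s·m⁻² = kg·m⁻¹·s⁻¹
Both are kg·m⁻¹·s⁻¹, so they have the same dimensions and can be added.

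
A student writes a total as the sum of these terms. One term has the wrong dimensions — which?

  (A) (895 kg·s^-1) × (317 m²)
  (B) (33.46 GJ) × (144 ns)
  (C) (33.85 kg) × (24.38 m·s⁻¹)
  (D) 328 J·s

(C)

Dimensions:
  (A) [kg·s⁻¹] · [m²] = kg·m²·s⁻¹
  (B) [kg·m²·s⁻²] · [s] = kg·m²·s⁻¹
  (C) [kg] · [m·s⁻¹] = kg·m·s⁻¹
  (D) J·s = N·m·s = kg·m²·s⁻¹
All reduce to kg·m²·s⁻¹ except (C), which is kg·m·s⁻¹.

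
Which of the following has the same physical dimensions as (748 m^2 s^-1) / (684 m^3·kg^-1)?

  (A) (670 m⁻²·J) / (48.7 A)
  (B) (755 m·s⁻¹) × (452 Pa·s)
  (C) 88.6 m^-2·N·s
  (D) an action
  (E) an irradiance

Reference: [m²·s⁻¹] / [kg⁻¹·m³] = kg·m⁻¹·s⁻¹.
Each option:
  (A) [kg·s⁻²] / [A] = kg·s⁻²·A⁻¹
  (B) [m·s⁻¹] · [kg·m⁻¹·s⁻¹] = kg·s⁻²
  (C) N·s·m⁻² = kg·m·s⁻²·s·m⁻² = kg·m⁻¹·s⁻¹  ← same
  (D) [action] = kg·m²·s⁻¹
  (E) [irradiance] = kg·s⁻³
Only (C) matches kg·m⁻¹·s⁻¹.

(C)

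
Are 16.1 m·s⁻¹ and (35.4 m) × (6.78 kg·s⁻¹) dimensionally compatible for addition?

Dimensions:
  16.1 m·s⁻¹:  m·s⁻¹
  (35.4 m) × (6.78 kg·s⁻¹):  [m] · [kg·s⁻¹] = kg·m·s⁻¹
m·s⁻¹ ≠ kg·m·s⁻¹, so they cannot be added.

No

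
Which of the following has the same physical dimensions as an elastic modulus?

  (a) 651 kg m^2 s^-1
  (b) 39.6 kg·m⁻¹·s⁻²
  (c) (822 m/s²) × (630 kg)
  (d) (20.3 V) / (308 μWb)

(b)

Reference: [elastic modulus] = kg·m⁻¹·s⁻².
Each option:
  (a) kg·m²·s⁻¹
  (b) kg·m⁻¹·s⁻²  ← same
  (c) [m·s⁻²] · [kg] = kg·m·s⁻²
  (d) [kg·m²·s⁻³·A⁻¹] / [kg·m²·s⁻²·A⁻¹] = s⁻¹
Only (b) matches kg·m⁻¹·s⁻².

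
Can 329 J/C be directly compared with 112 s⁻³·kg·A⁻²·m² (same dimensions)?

No

Reduce each to base SI dimensions:
  329 J/C:  J·C⁻¹ = N·m·(s·A)⁻¹ = kg·m²·s⁻³·A⁻¹
  112 s⁻³·kg·A⁻²·m²:  kg·m²·s⁻³·A⁻²
kg·m²·s⁻³·A⁻¹ ≠ kg·m²·s⁻³·A⁻², so they cannot be added.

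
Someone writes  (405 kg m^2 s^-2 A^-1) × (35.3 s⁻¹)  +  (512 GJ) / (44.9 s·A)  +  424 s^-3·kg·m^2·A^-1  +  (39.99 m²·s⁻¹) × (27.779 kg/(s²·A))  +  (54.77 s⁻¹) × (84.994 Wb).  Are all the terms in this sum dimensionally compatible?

Expand each in SI base units:
  (405 kg m^2 s^-2 A^-1) × (35.3 s⁻¹):  [kg·m²·s⁻²·A⁻¹] · [s⁻¹] = kg·m²·s⁻³·A⁻¹
  (512 GJ) / (44.9 s·A):  [kg·m²·s⁻²] / [s·A] = kg·m²·s⁻³·A⁻¹
  424 s^-3·kg·m^2·A^-1:  kg·m²·s⁻³·A⁻¹
  (39.99 m²·s⁻¹) × (27.779 kg/(s²·A)):  [m²·s⁻¹] · [kg·s⁻²·A⁻¹] = kg·m²·s⁻³·A⁻¹
  (54.77 s⁻¹) × (84.994 Wb):  [s⁻¹] · [kg·m²·s⁻²·A⁻¹] = kg·m²·s⁻³·A⁻¹
Every term reduces to kg·m²·s⁻³·A⁻¹.

Yes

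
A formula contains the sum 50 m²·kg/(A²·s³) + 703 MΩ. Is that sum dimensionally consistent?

Yes

Dimensions:
  50 m²·kg/(A²·s³):  kg·m²·s⁻³·A⁻²
  703 MΩ:  Ω = V·A⁻¹ = kg·m²·s⁻³·A⁻²
Both are kg·m²·s⁻³·A⁻², so they have the same dimensions and can be added.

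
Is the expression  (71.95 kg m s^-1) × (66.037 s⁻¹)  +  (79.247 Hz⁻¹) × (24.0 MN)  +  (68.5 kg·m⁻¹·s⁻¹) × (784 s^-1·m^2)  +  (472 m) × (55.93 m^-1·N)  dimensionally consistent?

No

In SI base units:
  (71.95 kg m s^-1) × (66.037 s⁻¹):  [kg·m·s⁻¹] · [s⁻¹] = kg·m·s⁻²
  (79.247 Hz⁻¹) × (24.0 MN):  [s] · [kg·m·s⁻²] = kg·m·s⁻¹
  (68.5 kg·m⁻¹·s⁻¹) × (784 s^-1·m^2):  [kg·m⁻¹·s⁻¹] · [m²·s⁻¹] = kg·m·s⁻²
  (472 m) × (55.93 m^-1·N):  [m] · [kg·s⁻²] = kg·m·s⁻²
The terms do not share a single dimension (kg·m·s⁻² vs kg·m·s⁻¹).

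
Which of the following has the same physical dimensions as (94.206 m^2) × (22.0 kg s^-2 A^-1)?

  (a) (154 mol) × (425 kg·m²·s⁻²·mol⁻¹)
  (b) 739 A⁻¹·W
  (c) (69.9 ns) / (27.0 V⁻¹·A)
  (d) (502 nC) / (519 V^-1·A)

Reference: [m²] · [kg·s⁻²·A⁻¹] = kg·m²·s⁻²·A⁻¹.
Each option:
  (a) [mol] · [kg·m²·s⁻²·mol⁻¹] = kg·m²·s⁻²
  (b) W·A⁻¹ = J·s⁻¹·A⁻¹ = kg·m²·s⁻³·A⁻¹
  (c) [s] / [kg⁻¹·m⁻²·s³·A²] = kg·m²·s⁻²·A⁻²
  (d) [s·A] / [kg⁻¹·m⁻²·s³·A²] = kg·m²·s⁻²·A⁻¹  ← same
Only (d) matches kg·m²·s⁻²·A⁻¹.

(d)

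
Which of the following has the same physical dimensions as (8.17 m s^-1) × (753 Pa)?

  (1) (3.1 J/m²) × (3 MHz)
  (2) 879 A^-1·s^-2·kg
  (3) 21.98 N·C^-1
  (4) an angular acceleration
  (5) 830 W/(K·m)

Reference: [m·s⁻¹] · [kg·m⁻¹·s⁻²] = kg·s⁻³.
Each option:
  (1) [kg·s⁻²] · [s⁻¹] = kg·s⁻³  ← same
  (2) kg·s⁻²·A⁻¹
  (3) N·C⁻¹ = kg·m·s⁻²·(s·A)⁻¹ = kg·m·s⁻³·A⁻¹
  (4) [angular acceleration] = s⁻²
  (5) W·m⁻¹·K⁻¹ = J·s⁻¹·m⁻¹·K⁻¹ = kg·m·s⁻³·K⁻¹
Only (1) matches kg·s⁻³.

(1)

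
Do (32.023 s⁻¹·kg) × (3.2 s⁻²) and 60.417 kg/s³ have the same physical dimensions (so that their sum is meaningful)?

Yes

Expand each in SI base units:
  (32.023 s⁻¹·kg) × (3.2 s⁻²):  [kg·s⁻¹] · [s⁻²] = kg·s⁻³
  60.417 kg/s³:  kg·s⁻³
Both are kg·s⁻³, so they have the same dimensions and can be added.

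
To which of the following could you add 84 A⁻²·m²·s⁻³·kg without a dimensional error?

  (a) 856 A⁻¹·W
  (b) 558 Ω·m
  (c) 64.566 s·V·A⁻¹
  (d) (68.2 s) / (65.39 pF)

Reference: kg·m²·s⁻³·A⁻².
Each option:
  (a) W·A⁻¹ = J·s⁻¹·A⁻¹ = kg·m²·s⁻³·A⁻¹
  (b) Ω·m = V·A⁻¹·m = kg·m³·s⁻³·A⁻²
  (c) V·s·A⁻¹ = J·C⁻¹·s·A⁻¹ = kg·m²·s⁻²·A⁻²
  (d) [s] / [kg⁻¹·m⁻²·s⁴·A²] = kg·m²·s⁻³·A⁻²  ← same
Only (d) matches kg·m²·s⁻³·A⁻².

(d)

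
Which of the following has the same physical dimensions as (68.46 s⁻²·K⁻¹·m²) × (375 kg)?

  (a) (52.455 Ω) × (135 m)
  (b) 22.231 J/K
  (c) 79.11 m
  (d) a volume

Reference: [m²·s⁻²·K⁻¹] · [kg] = kg·m²·s⁻²·K⁻¹.
Each option:
  (a) [kg·m²·s⁻³·A⁻²] · [m] = kg·m³·s⁻³·A⁻²
  (b) J·K⁻¹ = N·m·K⁻¹ = kg·m²·s⁻²·K⁻¹  ← same
  (c) m
  (d) [volume] = m³
Only (b) matches kg·m²·s⁻²·K⁻¹.

(b)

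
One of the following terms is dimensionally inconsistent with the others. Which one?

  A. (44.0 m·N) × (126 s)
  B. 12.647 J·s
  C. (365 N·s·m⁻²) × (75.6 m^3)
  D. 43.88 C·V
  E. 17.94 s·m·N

Reduce each to base SI dimensions:
  A. [kg·m²·s⁻²] · [s] = kg·m²·s⁻¹
  B. J·s = N·m·s = kg·m²·s⁻¹
  C. [kg·m⁻¹·s⁻¹] · [m³] = kg·m²·s⁻¹
  D. C·V = s·A·J·C⁻¹ = kg·m²·s⁻²
  E. N·m·s = kg·m·s⁻²·m·s = kg·m²·s⁻¹
All reduce to kg·m²·s⁻¹ except D., which is kg·m²·s⁻².

D.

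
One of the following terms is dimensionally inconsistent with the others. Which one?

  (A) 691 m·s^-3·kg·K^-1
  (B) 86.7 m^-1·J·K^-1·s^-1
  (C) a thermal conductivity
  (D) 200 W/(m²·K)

Expand each in SI base units:
  (A) kg·m·s⁻³·K⁻¹
  (B) J·s⁻¹·m⁻¹·K⁻¹ = N·m·s⁻¹·m⁻¹·K⁻¹ = kg·m·s⁻³·K⁻¹
  (C) [thermal conductivity] = kg·m·s⁻³·K⁻¹
  (D) W·m⁻²·K⁻¹ = J·s⁻¹·m⁻²·K⁻¹ = kg·s⁻³·K⁻¹
All reduce to kg·m·s⁻³·K⁻¹ except (D), which is kg·s⁻³·K⁻¹.

(D)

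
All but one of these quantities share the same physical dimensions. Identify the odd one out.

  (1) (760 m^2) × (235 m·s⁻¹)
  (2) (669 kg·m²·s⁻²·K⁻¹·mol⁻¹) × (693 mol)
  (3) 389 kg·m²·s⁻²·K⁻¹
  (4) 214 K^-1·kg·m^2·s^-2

(1)

Work out the base dimensions of each:
  (1) [m²] · [m·s⁻¹] = m³·s⁻¹
  (2) [kg·m²·s⁻²·K⁻¹·mol⁻¹] · [mol] = kg·m²·s⁻²·K⁻¹
  (3) kg·m²·s⁻²·K⁻¹
  (4) kg·m²·s⁻²·K⁻¹
All reduce to kg·m²·s⁻²·K⁻¹ except (1), which is m³·s⁻¹.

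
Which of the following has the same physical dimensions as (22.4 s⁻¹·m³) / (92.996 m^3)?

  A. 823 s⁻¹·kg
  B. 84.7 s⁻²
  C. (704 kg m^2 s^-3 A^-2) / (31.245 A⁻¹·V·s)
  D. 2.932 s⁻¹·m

Reference: [m³·s⁻¹] / [m³] = s⁻¹.
Each option:
  A. kg·s⁻¹
  B. s⁻²
  C. [kg·m²·s⁻³·A⁻²] / [kg·m²·s⁻²·A⁻²] = s⁻¹  ← same
  D. m·s⁻¹
Only C. matches s⁻¹.

C.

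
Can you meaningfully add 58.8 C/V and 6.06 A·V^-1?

No

In SI base units:
  58.8 C/V:  C·V⁻¹ = s·A·(J·C⁻¹)⁻¹ = kg⁻¹·m⁻²·s⁴·A²
  6.06 A·V^-1:  A·V⁻¹ = A·(J·C⁻¹)⁻¹ = kg⁻¹·m⁻²·s³·A²
kg⁻¹·m⁻²·s⁴·A² ≠ kg⁻¹·m⁻²·s³·A², so they cannot be added.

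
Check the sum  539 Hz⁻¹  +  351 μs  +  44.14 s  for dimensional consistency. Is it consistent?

Work out the base dimensions of each:
  539 Hz⁻¹:  Hz⁻¹ = (s⁻¹)⁻¹ = s
  351 μs:  s
  44.14 s:  s
Every term reduces to s.

Yes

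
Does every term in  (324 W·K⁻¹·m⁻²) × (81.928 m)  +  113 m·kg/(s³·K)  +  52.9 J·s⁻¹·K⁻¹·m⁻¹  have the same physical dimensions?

Yes

Expand each in SI base units:
  (324 W·K⁻¹·m⁻²) × (81.928 m):  [kg·s⁻³·K⁻¹] · [m] = kg·m·s⁻³·K⁻¹
  113 m·kg/(s³·K):  kg·m·s⁻³·K⁻¹
  52.9 J·s⁻¹·K⁻¹·m⁻¹:  J·s⁻¹·m⁻¹·K⁻¹ = N·m·s⁻¹·m⁻¹·K⁻¹ = kg·m·s⁻³·K⁻¹
Every term reduces to kg·m·s⁻³·K⁻¹.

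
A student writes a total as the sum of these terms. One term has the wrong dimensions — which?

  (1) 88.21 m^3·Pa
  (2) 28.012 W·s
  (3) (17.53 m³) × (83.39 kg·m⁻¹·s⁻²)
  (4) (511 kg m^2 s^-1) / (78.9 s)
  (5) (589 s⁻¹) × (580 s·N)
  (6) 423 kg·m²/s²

(5)

Reduce each to base SI dimensions:
  (1) Pa·m³ = N·m⁻²·m³ = kg·m²·s⁻²
  (2) W·s = J·s⁻¹·s = kg·m²·s⁻²
  (3) [m³] · [kg·m⁻¹·s⁻²] = kg·m²·s⁻²
  (4) [kg·m²·s⁻¹] / [s] = kg·m²·s⁻²
  (5) [s⁻¹] · [kg·m·s⁻¹] = kg·m·s⁻²
  (6) kg·m²·s⁻²
All reduce to kg·m²·s⁻² except (5), which is kg·m·s⁻².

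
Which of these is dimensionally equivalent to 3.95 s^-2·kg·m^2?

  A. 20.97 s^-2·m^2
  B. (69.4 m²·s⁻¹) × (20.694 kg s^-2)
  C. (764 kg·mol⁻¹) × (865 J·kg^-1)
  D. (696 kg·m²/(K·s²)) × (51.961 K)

D.

Reference: kg·m²·s⁻².
Each option:
  A. m²·s⁻²
  B. [m²·s⁻¹] · [kg·s⁻²] = kg·m²·s⁻³
  C. [kg·mol⁻¹] · [m²·s⁻²] = kg·m²·s⁻²·mol⁻¹
  D. [kg·m²·s⁻²·K⁻¹] · [K] = kg·m²·s⁻²  ← same
Only D. matches kg·m²·s⁻².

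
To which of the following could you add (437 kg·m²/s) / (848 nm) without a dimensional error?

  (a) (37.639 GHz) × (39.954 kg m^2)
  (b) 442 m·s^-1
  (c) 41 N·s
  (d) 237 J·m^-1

Reference: [kg·m²·s⁻¹] / [m] = kg·m·s⁻¹.
Each option:
  (a) [s⁻¹] · [kg·m²] = kg·m²·s⁻¹
  (b) m·s⁻¹
  (c) N·s = kg·m·s⁻²·s = kg·m·s⁻¹  ← same
  (d) J·m⁻¹ = N·m·m⁻¹ = kg·m·s⁻²
Only (c) matches kg·m·s⁻¹.

(c)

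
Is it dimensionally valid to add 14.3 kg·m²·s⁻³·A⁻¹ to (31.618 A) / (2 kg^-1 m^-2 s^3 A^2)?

Reduce each to base SI dimensions:
  14.3 kg·m²·s⁻³·A⁻¹:  kg·m²·s⁻³·A⁻¹
  (31.618 A) / (2 kg^-1 m^-2 s^3 A^2):  [A] / [kg⁻¹·m⁻²·s³·A²] = kg·m²·s⁻³·A⁻¹
Both are kg·m²·s⁻³·A⁻¹, so they have the same dimensions and can be added.

Yes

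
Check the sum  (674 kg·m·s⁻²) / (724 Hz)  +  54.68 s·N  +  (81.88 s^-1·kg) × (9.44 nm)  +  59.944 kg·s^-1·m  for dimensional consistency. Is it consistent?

Dimensions:
  (674 kg·m·s⁻²) / (724 Hz):  [kg·m·s⁻²] / [s⁻¹] = kg·m·s⁻¹
  54.68 s·N:  N·s = kg·m·s⁻²·s = kg·m·s⁻¹
  (81.88 s^-1·kg) × (9.44 nm):  [kg·s⁻¹] · [m] = kg·m·s⁻¹
  59.944 kg·s^-1·m:  kg·m·s⁻¹
Every term reduces to kg·m·s⁻¹.

Yes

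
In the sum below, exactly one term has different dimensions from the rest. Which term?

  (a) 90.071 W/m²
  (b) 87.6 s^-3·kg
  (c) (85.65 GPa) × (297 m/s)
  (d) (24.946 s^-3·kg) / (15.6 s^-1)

(d)

Reduce each to base SI dimensions:
  (a) W·m⁻² = J·s⁻¹·m⁻² = kg·s⁻³
  (b) kg·s⁻³
  (c) [kg·m⁻¹·s⁻²] · [m·s⁻¹] = kg·s⁻³
  (d) [kg·s⁻³] / [s⁻¹] = kg·s⁻²
All reduce to kg·s⁻³ except (d), which is kg·s⁻².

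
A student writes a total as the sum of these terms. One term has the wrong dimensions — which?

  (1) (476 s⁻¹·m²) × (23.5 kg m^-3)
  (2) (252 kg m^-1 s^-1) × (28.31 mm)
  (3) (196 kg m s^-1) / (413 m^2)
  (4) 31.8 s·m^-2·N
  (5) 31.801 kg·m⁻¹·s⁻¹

(2)

Reduce each to base SI dimensions:
  (1) [m²·s⁻¹] · [kg·m⁻³] = kg·m⁻¹·s⁻¹
  (2) [kg·m⁻¹·s⁻¹] · [m] = kg·s⁻¹
  (3) [kg·m·s⁻¹] / [m²] = kg·m⁻¹·s⁻¹
  (4) N·s·m⁻² = kg·m·s⁻²·s·m⁻² = kg·m⁻¹·s⁻¹
  (5) kg·m⁻¹·s⁻¹
All reduce to kg·m⁻¹·s⁻¹ except (2), which is kg·s⁻¹.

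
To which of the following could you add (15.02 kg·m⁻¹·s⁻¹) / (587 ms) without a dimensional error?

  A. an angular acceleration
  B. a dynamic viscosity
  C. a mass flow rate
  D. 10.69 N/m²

Reference: [kg·m⁻¹·s⁻¹] / [s] = kg·m⁻¹·s⁻².
Each option:
  A. [angular acceleration] = s⁻²
  B. [dynamic viscosity] = kg·m⁻¹·s⁻¹
  C. [mass flow rate] = kg·s⁻¹
  D. N·m⁻² = kg·m·s⁻²·m⁻² = kg·m⁻¹·s⁻²  ← same
Only D. matches kg·m⁻¹·s⁻².

D.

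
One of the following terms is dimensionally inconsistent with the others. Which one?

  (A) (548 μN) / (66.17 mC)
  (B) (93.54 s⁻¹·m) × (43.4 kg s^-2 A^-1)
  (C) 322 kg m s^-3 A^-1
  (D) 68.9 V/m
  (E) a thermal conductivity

Expand each in SI base units:
  (A) [kg·m·s⁻²] / [s·A] = kg·m·s⁻³·A⁻¹
  (B) [m·s⁻¹] · [kg·s⁻²·A⁻¹] = kg·m·s⁻³·A⁻¹
  (C) kg·m·s⁻³·A⁻¹
  (D) V·m⁻¹ = J·C⁻¹·m⁻¹ = kg·m·s⁻³·A⁻¹
  (E) [thermal conductivity] = kg·m·s⁻³·K⁻¹
All reduce to kg·m·s⁻³·A⁻¹ except (E), which is kg·m·s⁻³·K⁻¹.

(E)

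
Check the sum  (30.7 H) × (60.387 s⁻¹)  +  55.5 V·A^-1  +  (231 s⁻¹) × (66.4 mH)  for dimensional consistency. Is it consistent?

Yes

In SI base units:
  (30.7 H) × (60.387 s⁻¹):  [kg·m²·s⁻²·A⁻²] · [s⁻¹] = kg·m²·s⁻³·A⁻²
  55.5 V·A^-1:  V·A⁻¹ = J·C⁻¹·A⁻¹ = kg·m²·s⁻³·A⁻²
  (231 s⁻¹) × (66.4 mH):  [s⁻¹] · [kg·m²·s⁻²·A⁻²] = kg·m²·s⁻³·A⁻²
Every term reduces to kg·m²·s⁻³·A⁻².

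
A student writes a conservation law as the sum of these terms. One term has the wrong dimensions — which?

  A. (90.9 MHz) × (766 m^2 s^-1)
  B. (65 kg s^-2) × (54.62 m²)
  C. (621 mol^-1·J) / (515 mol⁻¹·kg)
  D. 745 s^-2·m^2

In SI base units:
  A. [s⁻¹] · [m²·s⁻¹] = m²·s⁻²
  B. [kg·s⁻²] · [m²] = kg·m²·s⁻²
  C. [kg·m²·s⁻²·mol⁻¹] / [kg·mol⁻¹] = m²·s⁻²
  D. m²·s⁻²
All reduce to m²·s⁻² except B., which is kg·m²·s⁻².

B.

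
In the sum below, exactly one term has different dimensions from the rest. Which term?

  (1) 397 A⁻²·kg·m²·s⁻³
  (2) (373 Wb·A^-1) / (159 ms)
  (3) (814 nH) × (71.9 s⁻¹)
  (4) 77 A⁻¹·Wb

In SI base units:
  (1) kg·m²·s⁻³·A⁻²
  (2) [kg·m²·s⁻²·A⁻²] / [s] = kg·m²·s⁻³·A⁻²
  (3) [kg·m²·s⁻²·A⁻²] · [s⁻¹] = kg·m²·s⁻³·A⁻²
  (4) Wb·A⁻¹ = V·s·A⁻¹ = kg·m²·s⁻²·A⁻²
All reduce to kg·m²·s⁻³·A⁻² except (4), which is kg·m²·s⁻²·A⁻².

(4)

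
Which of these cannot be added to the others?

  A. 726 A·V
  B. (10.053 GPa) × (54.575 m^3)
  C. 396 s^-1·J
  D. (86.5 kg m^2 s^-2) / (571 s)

Reduce each to base SI dimensions:
  A. V·A = J·C⁻¹·A = kg·m²·s⁻³
  B. [kg·m⁻¹·s⁻²] · [m³] = kg·m²·s⁻²
  C. J·s⁻¹ = N·m·s⁻¹ = kg·m²·s⁻³
  D. [kg·m²·s⁻²] / [s] = kg·m²·s⁻³
All reduce to kg·m²·s⁻³ except B., which is kg·m²·s⁻².

B.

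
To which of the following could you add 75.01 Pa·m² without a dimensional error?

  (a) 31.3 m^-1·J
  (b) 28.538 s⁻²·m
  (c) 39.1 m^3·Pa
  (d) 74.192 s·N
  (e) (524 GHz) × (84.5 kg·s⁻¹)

(a)

Reference: Pa·m² = N·m⁻²·m² = kg·m·s⁻².
Each option:
  (a) J·m⁻¹ = N·m·m⁻¹ = kg·m·s⁻²  ← same
  (b) m·s⁻²
  (c) Pa·m³ = N·m⁻²·m³ = kg·m²·s⁻²
  (d) N·s = kg·m·s⁻²·s = kg·m·s⁻¹
  (e) [s⁻¹] · [kg·s⁻¹] = kg·s⁻²
Only (a) matches kg·m·s⁻².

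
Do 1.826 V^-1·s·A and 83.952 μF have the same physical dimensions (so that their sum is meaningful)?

Yes

Dimensions:
  1.826 V^-1·s·A:  A·s·V⁻¹ = A·s·(J·C⁻¹)⁻¹ = kg⁻¹·m⁻²·s⁴·A²
  83.952 μF:  F = C·V⁻¹ = kg⁻¹·m⁻²·s⁴·A²
Both are kg⁻¹·m⁻²·s⁴·A², so they have the same dimensions and can be added.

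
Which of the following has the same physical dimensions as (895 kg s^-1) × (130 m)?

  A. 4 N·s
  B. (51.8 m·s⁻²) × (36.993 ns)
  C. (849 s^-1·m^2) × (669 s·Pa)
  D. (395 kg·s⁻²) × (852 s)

Reference: [kg·s⁻¹] · [m] = kg·m·s⁻¹.
Each option:
  A. N·s = kg·m·s⁻²·s = kg·m·s⁻¹  ← same
  B. [m·s⁻²] · [s] = m·s⁻¹
  C. [m²·s⁻¹] · [kg·m⁻¹·s⁻¹] = kg·m·s⁻²
  D. [kg·s⁻²] · [s] = kg·s⁻¹
Only A. matches kg·m·s⁻¹.

A.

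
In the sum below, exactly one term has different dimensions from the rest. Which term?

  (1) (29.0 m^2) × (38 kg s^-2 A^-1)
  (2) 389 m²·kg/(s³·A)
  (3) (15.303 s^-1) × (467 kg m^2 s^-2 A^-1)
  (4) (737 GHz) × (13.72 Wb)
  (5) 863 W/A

Dimensions:
  (1) [m²] · [kg·s⁻²·A⁻¹] = kg·m²·s⁻²·A⁻¹
  (2) kg·m²·s⁻³·A⁻¹
  (3) [s⁻¹] · [kg·m²·s⁻²·A⁻¹] = kg·m²·s⁻³·A⁻¹
  (4) [s⁻¹] · [kg·m²·s⁻²·A⁻¹] = kg·m²·s⁻³·A⁻¹
  (5) W·A⁻¹ = J·s⁻¹·A⁻¹ = kg·m²·s⁻³·A⁻¹
All reduce to kg·m²·s⁻³·A⁻¹ except (1), which is kg·m²·s⁻²·A⁻¹.

(1)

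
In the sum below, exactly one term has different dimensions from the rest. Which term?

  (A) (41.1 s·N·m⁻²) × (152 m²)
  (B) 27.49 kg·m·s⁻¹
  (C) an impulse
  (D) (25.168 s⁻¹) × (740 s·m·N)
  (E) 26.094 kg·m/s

(D)

Work out the base dimensions of each:
  (A) [kg·m⁻¹·s⁻¹] · [m²] = kg·m·s⁻¹
  (B) kg·m·s⁻¹
  (C) [impulse] = kg·m·s⁻¹
  (D) [s⁻¹] · [kg·m²·s⁻¹] = kg·m²·s⁻²
  (E) kg·m·s⁻¹
All reduce to kg·m·s⁻¹ except (D), which is kg·m²·s⁻².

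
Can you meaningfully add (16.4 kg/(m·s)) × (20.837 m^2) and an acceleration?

In SI base units:
  (16.4 kg/(m·s)) × (20.837 m^2):  [kg·m⁻¹·s⁻¹] · [m²] = kg·m·s⁻¹
  an acceleration:  [acceleration] = m·s⁻²
kg·m·s⁻¹ ≠ m·s⁻², so they cannot be added.

No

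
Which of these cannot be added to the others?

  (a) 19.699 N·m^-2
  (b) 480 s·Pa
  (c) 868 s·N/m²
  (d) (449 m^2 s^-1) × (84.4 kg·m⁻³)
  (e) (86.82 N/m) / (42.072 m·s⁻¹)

Reduce each to base SI dimensions:
  (a) N·m⁻² = kg·m·s⁻²·m⁻² = kg·m⁻¹·s⁻²
  (b) Pa·s = N·m⁻²·s = kg·m⁻¹·s⁻¹
  (c) N·s·m⁻² = kg·m·s⁻²·s·m⁻² = kg·m⁻¹·s⁻¹
  (d) [m²·s⁻¹] · [kg·m⁻³] = kg·m⁻¹·s⁻¹
  (e) [kg·s⁻²] / [m·s⁻¹] = kg·m⁻¹·s⁻¹
All reduce to kg·m⁻¹·s⁻¹ except (a), which is kg·m⁻¹·s⁻².

(a)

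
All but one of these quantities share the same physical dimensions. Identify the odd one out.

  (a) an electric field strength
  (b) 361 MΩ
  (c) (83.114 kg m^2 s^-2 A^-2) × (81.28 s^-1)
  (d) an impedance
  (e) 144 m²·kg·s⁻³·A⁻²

(a)

Work out the base dimensions of each:
  (a) [electric field strength] = kg·m·s⁻³·A⁻¹
  (b) Ω = V·A⁻¹ = kg·m²·s⁻³·A⁻²
  (c) [kg·m²·s⁻²·A⁻²] · [s⁻¹] = kg·m²·s⁻³·A⁻²
  (d) [impedance] = kg·m²·s⁻³·A⁻²
  (e) kg·m²·s⁻³·A⁻²
All reduce to kg·m²·s⁻³·A⁻² except (a), which is kg·m·s⁻³·A⁻¹.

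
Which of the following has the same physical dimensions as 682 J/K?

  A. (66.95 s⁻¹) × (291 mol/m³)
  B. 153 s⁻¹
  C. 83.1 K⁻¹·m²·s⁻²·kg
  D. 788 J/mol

C.

Reference: J·K⁻¹ = N·m·K⁻¹ = kg·m²·s⁻²·K⁻¹.
Each option:
  A. [s⁻¹] · [m⁻³·mol] = m⁻³·s⁻¹·mol
  B. s⁻¹
  C. kg·m²·s⁻²·K⁻¹  ← same
  D. J·mol⁻¹ = N·m·mol⁻¹ = kg·m²·s⁻²·mol⁻¹
Only C. matches kg·m²·s⁻²·K⁻¹.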